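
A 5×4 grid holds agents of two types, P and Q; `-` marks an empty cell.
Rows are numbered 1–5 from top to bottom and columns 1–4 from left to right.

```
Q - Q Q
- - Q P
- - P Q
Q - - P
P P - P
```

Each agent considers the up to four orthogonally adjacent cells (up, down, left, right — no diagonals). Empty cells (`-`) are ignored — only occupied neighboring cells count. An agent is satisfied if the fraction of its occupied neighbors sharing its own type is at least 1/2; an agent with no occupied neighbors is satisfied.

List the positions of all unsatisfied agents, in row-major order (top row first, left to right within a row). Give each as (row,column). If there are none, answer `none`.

(2,3), (2,4), (3,3), (3,4), (4,1)

(1,1)Q 0/0 ✓
(1,3)Q 2/2 ✓
(1,4)Q 1/2 ✓
(2,3)Q 1/3 ✗
(2,4)P 0/3 ✗
(3,3)P 0/2 ✗
(3,4)Q 0/3 ✗
(4,1)Q 0/1 ✗
(4,4)P 1/2 ✓
(5,1)P 1/2 ✓
(5,2)P 1/1 ✓
(5,4)P 1/1 ✓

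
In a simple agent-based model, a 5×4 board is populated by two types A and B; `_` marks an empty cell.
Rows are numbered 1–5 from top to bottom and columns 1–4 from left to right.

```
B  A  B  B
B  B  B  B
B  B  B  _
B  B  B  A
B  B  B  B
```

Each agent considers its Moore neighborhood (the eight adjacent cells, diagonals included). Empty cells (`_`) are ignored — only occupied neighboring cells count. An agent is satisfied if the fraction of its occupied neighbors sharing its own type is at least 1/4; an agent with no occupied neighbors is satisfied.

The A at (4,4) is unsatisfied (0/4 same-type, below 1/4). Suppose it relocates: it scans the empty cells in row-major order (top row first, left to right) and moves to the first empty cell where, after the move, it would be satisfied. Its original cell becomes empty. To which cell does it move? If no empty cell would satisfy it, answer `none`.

none

Vacating (4,4). Empty cells in order:
  (3,4): 0/4 same-type → still unsatisfied.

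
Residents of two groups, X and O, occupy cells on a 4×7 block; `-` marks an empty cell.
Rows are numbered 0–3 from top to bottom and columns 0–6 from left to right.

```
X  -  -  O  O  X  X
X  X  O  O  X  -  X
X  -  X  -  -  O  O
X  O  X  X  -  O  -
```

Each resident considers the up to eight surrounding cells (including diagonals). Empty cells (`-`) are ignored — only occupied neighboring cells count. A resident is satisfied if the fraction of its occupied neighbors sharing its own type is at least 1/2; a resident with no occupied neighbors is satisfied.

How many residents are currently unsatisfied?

(0,0)X 2/2 ✓
(0,3)O 3/4 ✓
(0,4)O 2/4 ✓
(0,5)X 3/4 ✓
(0,6)X 2/2 ✓
(1,0)X 3/3 ✓
(1,1)X 4/5 ✓
(1,2)O 2/4 ✓
(1,3)O 3/5 ✓
(1,4)X 1/5 ✗
(1,6)X 2/4 ✓
(2,0)X 3/4 ✓
(2,2)X 3/6 ✓
(2,5)O 2/4 ✓
(2,6)O 2/3 ✓
(3,0)X 1/2 ✓
(3,1)O 0/4 ✗
(3,2)X 2/3 ✓
(3,3)X 2/2 ✓
(3,5)O 2/2 ✓
Unsatisfied: (1,4), (3,1) — 2 in total.

2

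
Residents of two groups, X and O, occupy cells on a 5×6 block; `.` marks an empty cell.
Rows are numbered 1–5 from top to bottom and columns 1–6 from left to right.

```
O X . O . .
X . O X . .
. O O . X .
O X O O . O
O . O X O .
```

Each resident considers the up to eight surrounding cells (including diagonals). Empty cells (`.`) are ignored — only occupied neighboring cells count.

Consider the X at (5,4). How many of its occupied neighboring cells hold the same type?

0

Occupied neighbors of (5,4): (4,3)=O, (4,4)=O, (5,3)=O, (5,5)=O.
Same type (X): 0 of 4.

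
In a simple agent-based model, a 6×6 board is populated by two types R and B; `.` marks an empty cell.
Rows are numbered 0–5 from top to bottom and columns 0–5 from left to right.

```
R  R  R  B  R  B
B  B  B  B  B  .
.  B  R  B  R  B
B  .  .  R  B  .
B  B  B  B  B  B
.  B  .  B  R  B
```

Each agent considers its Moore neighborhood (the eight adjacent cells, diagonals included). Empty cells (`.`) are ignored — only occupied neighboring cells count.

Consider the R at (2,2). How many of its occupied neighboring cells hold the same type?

1

Occupied neighbors of (2,2): (1,1)=B, (1,2)=B, (1,3)=B, (2,1)=B, (2,3)=B, (3,3)=R.
Same type (R): 1 of 6.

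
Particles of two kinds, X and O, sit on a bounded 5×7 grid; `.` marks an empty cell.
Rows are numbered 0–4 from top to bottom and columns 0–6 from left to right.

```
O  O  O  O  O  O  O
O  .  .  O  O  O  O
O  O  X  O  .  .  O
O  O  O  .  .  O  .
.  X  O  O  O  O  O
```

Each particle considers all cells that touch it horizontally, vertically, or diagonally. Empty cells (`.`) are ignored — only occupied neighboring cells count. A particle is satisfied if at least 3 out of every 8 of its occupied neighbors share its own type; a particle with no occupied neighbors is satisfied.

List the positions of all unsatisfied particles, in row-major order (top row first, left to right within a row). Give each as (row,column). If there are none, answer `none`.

Row 0: (0,0)O 2/2 ✓ · (0,1)O 3/3 ✓ · (0,2)O 3/3 ✓ · (0,3)O 4/4 ✓ · (0,4)O 5/5 ✓ · (0,5)O 5/5 ✓ · (0,6)O 3/3 ✓
Row 1: (1,0)O 4/4 ✓ · (1,3)O 5/6 ✓ · (1,4)O 6/6 ✓ · (1,5)O 6/6 ✓ · (1,6)O 4/4 ✓
Row 2: (2,0)O 4/4 ✓ · (2,1)O 5/6 ✓ · (2,2)X 0/5 ✗ · (2,3)O 3/4 ✓ · (2,6)O 3/3 ✓
Row 3: (3,0)O 3/4 ✓ · (3,1)O 5/7 ✓ · (3,2)O 5/7 ✓ · (3,5)O 4/4 ✓
Row 4: (4,1)X 0/4 ✗ · (4,2)O 3/4 ✓ · (4,3)O 3/3 ✓ · (4,4)O 3/3 ✓ · (4,5)O 3/3 ✓ · (4,6)O 2/2 ✓

(2,2), (4,1)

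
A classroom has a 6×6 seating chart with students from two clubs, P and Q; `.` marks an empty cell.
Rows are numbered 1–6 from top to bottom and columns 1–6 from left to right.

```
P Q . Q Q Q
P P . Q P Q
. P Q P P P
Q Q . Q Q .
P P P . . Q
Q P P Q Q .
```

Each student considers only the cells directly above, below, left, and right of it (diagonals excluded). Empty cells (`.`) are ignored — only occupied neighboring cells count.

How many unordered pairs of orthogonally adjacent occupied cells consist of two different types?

Scan each occupied cell's neighbors to the right and below so each pair is counted once.
Row 1: P(1,1)–Q(1,2)≠ P(1,1)–P(2,1)= Q(1,2)–P(2,2)≠ Q(1,4)–Q(1,5)= Q(1,4)–Q(2,4)= Q(1,5)–Q(1,6)= Q(1,5)–P(2,5)≠ Q(1,6)–Q(2,6)=  → 3/8 unlike.
Row 2: P(2,1)–P(2,2)= P(2,2)–P(3,2)= Q(2,4)–P(2,5)≠ Q(2,4)–P(3,4)≠ P(2,5)–Q(2,6)≠ P(2,5)–P(3,5)= Q(2,6)–P(3,6)≠  → 4/7 unlike.
Row 3: P(3,2)–Q(3,3)≠ P(3,2)–Q(4,2)≠ Q(3,3)–P(3,4)≠ P(3,4)–P(3,5)= P(3,4)–Q(4,4)≠ P(3,5)–P(3,6)= P(3,5)–Q(4,5)≠  → 5/7 unlike.
Row 4: Q(4,1)–Q(4,2)= Q(4,1)–P(5,1)≠ Q(4,2)–P(5,2)≠ Q(4,4)–Q(4,5)=  → 2/4 unlike.
Row 5: P(5,1)–P(5,2)= P(5,1)–Q(6,1)≠ P(5,2)–P(5,3)= P(5,2)–P(6,2)= P(5,3)–P(6,3)=  → 1/5 unlike.
Row 6: Q(6,1)–P(6,2)≠ P(6,2)–P(6,3)= P(6,3)–Q(6,4)≠ Q(6,4)–Q(6,5)=  → 2/4 unlike.
Total adjacent occupied pairs: 35; unlike-type pairs: 17.

17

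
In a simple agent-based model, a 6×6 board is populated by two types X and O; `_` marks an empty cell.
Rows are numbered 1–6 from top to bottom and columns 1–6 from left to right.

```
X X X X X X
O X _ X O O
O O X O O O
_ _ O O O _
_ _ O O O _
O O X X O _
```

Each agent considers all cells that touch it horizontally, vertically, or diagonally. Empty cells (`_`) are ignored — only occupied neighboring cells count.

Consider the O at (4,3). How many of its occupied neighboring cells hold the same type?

5

Occupied neighbors of (4,3): (3,2)=O, (3,3)=X, (3,4)=O, (4,4)=O, (5,3)=O, (5,4)=O.
Same type (O): 5 of 6.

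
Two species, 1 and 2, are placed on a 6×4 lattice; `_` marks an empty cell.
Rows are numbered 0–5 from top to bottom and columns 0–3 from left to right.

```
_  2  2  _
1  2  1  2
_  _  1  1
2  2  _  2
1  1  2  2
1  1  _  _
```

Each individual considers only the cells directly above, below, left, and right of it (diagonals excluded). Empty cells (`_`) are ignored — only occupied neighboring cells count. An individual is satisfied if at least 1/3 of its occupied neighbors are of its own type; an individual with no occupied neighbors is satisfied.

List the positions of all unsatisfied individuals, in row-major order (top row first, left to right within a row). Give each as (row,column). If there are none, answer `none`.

(0,1)2 2/2 satisfied
(0,2)2 1/2 satisfied
(1,0)1 0/1 not
(1,1)2 1/3 satisfied
(1,2)1 1/4 not
(1,3)2 0/2 not
(2,2)1 2/2 satisfied
(2,3)1 1/3 satisfied
(3,0)2 1/2 satisfied
(3,1)2 1/2 satisfied
(3,3)2 1/2 satisfied
(4,0)1 2/3 satisfied
(4,1)1 2/4 satisfied
(4,2)2 1/2 satisfied
(4,3)2 2/2 satisfied
(5,0)1 2/2 satisfied
(5,1)1 2/2 satisfied

(1,0), (1,2), (1,3)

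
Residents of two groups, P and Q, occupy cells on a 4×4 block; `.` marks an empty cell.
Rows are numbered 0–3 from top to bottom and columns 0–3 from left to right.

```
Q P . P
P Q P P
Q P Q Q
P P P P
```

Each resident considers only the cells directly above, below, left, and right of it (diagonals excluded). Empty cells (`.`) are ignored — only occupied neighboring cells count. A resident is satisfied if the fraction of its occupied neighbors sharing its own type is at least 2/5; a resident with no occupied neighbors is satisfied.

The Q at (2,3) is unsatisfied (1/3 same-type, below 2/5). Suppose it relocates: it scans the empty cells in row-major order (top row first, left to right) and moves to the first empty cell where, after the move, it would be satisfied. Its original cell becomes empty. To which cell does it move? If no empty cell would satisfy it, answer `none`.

none

Vacating (2,3). Empty cells in order:
  (0,2): 0/3 same-type → still unsatisfied.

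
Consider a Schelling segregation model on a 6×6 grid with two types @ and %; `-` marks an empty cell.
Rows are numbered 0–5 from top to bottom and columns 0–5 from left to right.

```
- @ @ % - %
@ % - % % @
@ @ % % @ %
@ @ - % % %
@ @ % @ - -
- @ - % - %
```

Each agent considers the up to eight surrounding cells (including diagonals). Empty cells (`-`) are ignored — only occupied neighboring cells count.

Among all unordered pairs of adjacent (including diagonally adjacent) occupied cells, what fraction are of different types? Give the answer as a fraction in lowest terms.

Scan each occupied cell's neighbors to the right and below (and the two forward diagonals) so each pair is counted once.
From row 0: 5 unlike of 10 pairs (running 5/10).
From row 1: 7 unlike of 16 pairs (running 12/26).
From row 2: 7 unlike of 18 pairs (running 19/44).
From row 3: 3 unlike of 11 pairs (running 22/55).
From row 4: 4 unlike of 8 pairs (running 26/63).
Total adjacent occupied pairs: 63; unlike-type pairs: 26.
26/63 is already in lowest terms.

26/63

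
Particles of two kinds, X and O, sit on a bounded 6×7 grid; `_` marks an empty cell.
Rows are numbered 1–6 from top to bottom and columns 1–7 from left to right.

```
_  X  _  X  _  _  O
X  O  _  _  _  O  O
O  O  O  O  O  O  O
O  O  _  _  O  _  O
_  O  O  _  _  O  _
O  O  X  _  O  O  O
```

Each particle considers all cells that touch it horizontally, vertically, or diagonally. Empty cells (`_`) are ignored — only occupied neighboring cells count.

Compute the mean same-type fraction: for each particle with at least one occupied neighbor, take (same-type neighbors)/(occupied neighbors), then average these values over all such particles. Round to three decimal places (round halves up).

Row 1: (1,2)X 1/2 · (1,4)X — no occupied neighbors · (1,7)O 2/2
Row 2: (2,1)X 1/4 · (2,2)O 3/5 · (2,6)O 5/5 · (2,7)O 4/4
Row 3: (3,1)O 4/5 · (3,2)O 5/6 · (3,3)O 4/4 · (3,4)O 3/3 · (3,5)O 4/4 · (3,6)O 6/6 · (3,7)O 4/4
Row 4: (4,1)O 4/4 · (4,2)O 6/6 · (4,5)O 4/4 · (4,7)O 3/3
Row 5: (5,2)O 5/6 · (5,3)O 3/4 · (5,6)O 5/5
Row 6: (6,1)O 2/2 · (6,2)O 3/4 · (6,3)X 0/3 · (6,5)O 2/2 · (6,6)O 3/3 · (6,7)O 2/2
Sum over 26 particles: 1/2 + 2/2 + 1/4 + 3/5 + 5/5 + 4/4 + 4/5 + 5/6 + 4/4 + 3/3 + 4/4 + 6/6 + 4/4 + 4/4 + 6/6 + 4/4 + 3/3 + 5/6 + 3/4 + 5/5 + 2/2 + 3/4 + 0/3 + 2/2 + 3/3 + 2/2 = 1339/60; mean = 1339/60 ÷ 26 = 103/120 = 0.858333… → 0.858.

0.858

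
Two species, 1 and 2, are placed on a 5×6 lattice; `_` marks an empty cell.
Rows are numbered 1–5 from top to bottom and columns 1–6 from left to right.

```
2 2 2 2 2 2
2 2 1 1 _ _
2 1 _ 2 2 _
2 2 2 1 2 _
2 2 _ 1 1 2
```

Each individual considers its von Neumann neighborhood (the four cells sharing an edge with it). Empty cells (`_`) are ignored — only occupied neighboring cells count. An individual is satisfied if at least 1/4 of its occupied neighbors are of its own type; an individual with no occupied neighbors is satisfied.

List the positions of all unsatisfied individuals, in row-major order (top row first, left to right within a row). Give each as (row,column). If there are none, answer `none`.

(3,2), (5,6)

Row 1: (1,1)2 2/2 satisfied · (1,2)2 3/3 satisfied · (1,3)2 2/3 satisfied · (1,4)2 2/3 satisfied · (1,5)2 2/2 satisfied · (1,6)2 1/1 satisfied
Row 2: (2,1)2 3/3 satisfied · (2,2)2 2/4 satisfied · (2,3)1 1/3 satisfied · (2,4)1 1/3 satisfied
Row 3: (3,1)2 2/3 satisfied · (3,2)1 0/3 not · (3,4)2 1/3 satisfied · (3,5)2 2/2 satisfied
Row 4: (4,1)2 3/3 satisfied · (4,2)2 3/4 satisfied · (4,3)2 1/2 satisfied · (4,4)1 1/4 satisfied · (4,5)2 1/3 satisfied
Row 5: (5,1)2 2/2 satisfied · (5,2)2 2/2 satisfied · (5,4)1 2/2 satisfied · (5,5)1 1/3 satisfied · (5,6)2 0/1 not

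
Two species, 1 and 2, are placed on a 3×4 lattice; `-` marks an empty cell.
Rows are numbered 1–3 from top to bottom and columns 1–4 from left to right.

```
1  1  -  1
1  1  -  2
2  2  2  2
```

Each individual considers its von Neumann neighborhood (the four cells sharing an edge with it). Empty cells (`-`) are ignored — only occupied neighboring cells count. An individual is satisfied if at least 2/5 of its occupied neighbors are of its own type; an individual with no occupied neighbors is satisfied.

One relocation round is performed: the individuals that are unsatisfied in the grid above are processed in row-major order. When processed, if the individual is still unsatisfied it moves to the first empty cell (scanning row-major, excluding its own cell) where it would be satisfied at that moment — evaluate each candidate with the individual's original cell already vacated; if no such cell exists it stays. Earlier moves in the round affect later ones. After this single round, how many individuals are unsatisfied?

Initially unsatisfied (in order): (1,4).
  (1,4) → (1,3).
Resulting grid:
1 1 1 -
1 1 - 2
2 2 2 2
All satisfied now.

0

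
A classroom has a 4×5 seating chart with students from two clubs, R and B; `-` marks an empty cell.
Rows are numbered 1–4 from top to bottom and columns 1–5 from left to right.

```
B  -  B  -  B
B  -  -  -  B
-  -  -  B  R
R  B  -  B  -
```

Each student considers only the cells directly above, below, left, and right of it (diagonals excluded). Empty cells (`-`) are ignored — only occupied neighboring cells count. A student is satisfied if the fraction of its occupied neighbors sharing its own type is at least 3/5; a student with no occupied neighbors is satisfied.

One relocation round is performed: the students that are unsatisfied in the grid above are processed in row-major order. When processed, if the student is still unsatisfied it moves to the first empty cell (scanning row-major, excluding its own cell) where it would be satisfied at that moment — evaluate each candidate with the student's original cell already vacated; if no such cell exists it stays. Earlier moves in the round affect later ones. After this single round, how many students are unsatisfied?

Initially unsatisfied (in order): (2,5), (3,4), (3,5), (4,1), (4,2).
  (2,5) → (1,2).
  (3,4) → (1,4).
  (3,5): now satisfied by earlier moves; stays.
  (4,1) → (3,3).
  (4,2): now satisfied by earlier moves; stays.
Resulting grid:
B B B B B
B - - - -
- - R - R
- B - B -
All satisfied now.

0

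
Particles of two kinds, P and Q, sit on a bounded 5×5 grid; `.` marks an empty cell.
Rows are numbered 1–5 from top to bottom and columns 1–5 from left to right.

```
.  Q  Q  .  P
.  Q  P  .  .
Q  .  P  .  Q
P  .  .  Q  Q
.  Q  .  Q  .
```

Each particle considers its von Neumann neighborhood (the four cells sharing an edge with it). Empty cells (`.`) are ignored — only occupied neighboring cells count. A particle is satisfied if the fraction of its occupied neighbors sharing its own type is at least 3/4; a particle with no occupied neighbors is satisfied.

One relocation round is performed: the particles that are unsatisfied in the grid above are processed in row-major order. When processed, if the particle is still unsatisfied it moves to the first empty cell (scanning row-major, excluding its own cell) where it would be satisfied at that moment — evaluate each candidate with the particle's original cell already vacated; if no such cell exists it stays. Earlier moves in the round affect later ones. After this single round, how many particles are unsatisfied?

Initially unsatisfied (in order): (1,3), (2,2), (2,3), (3,1), (4,1).
  (1,3) → (1,1).
  (2,2) → (2,1).
  (2,3): now satisfied by earlier moves; stays.
  (3,1) → (5,3).
  (4,1): now satisfied by earlier moves; stays.
Resulting grid:
Q Q . . P
Q . P . .
. . P . Q
P . . Q Q
. Q Q Q .
All satisfied now.

0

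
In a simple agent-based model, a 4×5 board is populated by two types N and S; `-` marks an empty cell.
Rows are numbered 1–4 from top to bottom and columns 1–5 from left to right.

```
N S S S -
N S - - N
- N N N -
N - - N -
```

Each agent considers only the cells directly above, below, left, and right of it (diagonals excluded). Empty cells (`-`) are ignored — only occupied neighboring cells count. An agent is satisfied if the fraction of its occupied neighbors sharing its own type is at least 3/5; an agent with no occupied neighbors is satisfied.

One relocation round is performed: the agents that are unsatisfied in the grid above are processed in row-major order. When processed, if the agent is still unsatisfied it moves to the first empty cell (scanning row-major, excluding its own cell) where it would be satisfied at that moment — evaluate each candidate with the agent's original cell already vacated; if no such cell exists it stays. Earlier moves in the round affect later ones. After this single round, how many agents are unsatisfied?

Initially unsatisfied (in order): (1,1), (2,1), (2,2), (3,2).
  (1,1) → (2,4).
  (2,1) → (3,1).
  (2,2) → (1,1).
  (3,2): now satisfied by earlier moves; stays.
Resulting grid:
S S S S -
- - - N N
N N N N -
N - - N -
Unsatisfied now: (1,4).

1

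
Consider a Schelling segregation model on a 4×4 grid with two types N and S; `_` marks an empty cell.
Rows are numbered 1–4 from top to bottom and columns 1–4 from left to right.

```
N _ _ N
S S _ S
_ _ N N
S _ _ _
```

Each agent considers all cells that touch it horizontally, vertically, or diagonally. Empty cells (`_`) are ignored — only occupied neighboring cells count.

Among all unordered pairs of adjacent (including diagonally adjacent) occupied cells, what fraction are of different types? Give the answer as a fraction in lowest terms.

3/4

Scan each occupied cell's neighbors to the right and below (and the two forward diagonals) so each pair is counted once.
From row 1: 3 unlike of 3 pairs (running 3/3).
From row 2: 3 unlike of 4 pairs (running 6/7).
From row 3: 0 unlike of 1 pairs (running 6/8).
Total adjacent occupied pairs: 8; unlike-type pairs: 6.
6/8 reduces to 3/4.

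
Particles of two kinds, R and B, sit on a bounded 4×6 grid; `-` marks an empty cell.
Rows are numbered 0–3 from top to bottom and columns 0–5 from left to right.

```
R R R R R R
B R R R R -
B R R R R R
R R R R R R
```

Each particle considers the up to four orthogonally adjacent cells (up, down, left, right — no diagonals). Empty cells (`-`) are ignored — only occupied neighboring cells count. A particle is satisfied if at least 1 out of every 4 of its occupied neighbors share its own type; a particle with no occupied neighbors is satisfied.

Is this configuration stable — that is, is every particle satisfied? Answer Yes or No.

(0,0)R 1/2 satisfied
(0,1)R 3/3 satisfied
(0,2)R 3/3 satisfied
(0,3)R 3/3 satisfied
(0,4)R 3/3 satisfied
(0,5)R 1/1 satisfied
(1,0)B 1/3 satisfied
(1,1)R 3/4 satisfied
(1,2)R 4/4 satisfied
(1,3)R 4/4 satisfied
(1,4)R 3/3 satisfied
(2,0)B 1/3 satisfied
(2,1)R 3/4 satisfied
(2,2)R 4/4 satisfied
(2,3)R 4/4 satisfied
(2,4)R 4/4 satisfied
(2,5)R 2/2 satisfied
(3,0)R 1/2 satisfied
(3,1)R 3/3 satisfied
(3,2)R 3/3 satisfied
(3,3)R 3/3 satisfied
(3,4)R 3/3 satisfied
(3,5)R 2/2 satisfied
All meet the threshold, so the configuration is stable.

Yes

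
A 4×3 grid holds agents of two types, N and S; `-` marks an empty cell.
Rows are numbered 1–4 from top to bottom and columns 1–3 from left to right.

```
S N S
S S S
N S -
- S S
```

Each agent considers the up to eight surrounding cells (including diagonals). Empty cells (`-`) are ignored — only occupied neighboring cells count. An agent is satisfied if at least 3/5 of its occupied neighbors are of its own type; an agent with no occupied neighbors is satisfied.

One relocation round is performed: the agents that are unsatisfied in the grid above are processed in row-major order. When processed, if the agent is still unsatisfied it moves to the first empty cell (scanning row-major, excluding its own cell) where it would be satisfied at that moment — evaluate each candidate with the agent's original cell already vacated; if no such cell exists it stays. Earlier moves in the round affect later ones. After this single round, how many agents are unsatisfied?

2

Initially unsatisfied (in order): (1,2), (3,1).
  (1,2): no empty cell satisfies it; stays.
  (3,1): no empty cell satisfies it; stays.
Resulting grid:
S N S
S S S
N S -
- S S
Unsatisfied now: (1,2), (3,1).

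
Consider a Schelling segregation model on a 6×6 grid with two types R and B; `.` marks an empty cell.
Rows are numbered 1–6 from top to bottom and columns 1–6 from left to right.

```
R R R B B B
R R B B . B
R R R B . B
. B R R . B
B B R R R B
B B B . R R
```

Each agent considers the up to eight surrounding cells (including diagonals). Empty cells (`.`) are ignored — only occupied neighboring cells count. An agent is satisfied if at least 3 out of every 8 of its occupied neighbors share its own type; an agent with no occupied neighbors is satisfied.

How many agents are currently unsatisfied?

2

(1,1)R 3/3 ✓
(1,2)R 4/5 ✓
(1,3)R 2/5 ✓
(1,4)B 3/4 ✓
(1,5)B 4/4 ✓
(1,6)B 2/2 ✓
(2,1)R 5/5 ✓
(2,2)R 7/8 ✓
(2,3)B 3/8 ✓
(2,4)B 4/6 ✓
(2,6)B 3/3 ✓
(3,1)R 3/4 ✓
(3,2)R 5/7 ✓
(3,3)R 4/8 ✓
(3,4)B 2/5 ✓
(3,6)B 2/2 ✓
(4,2)B 2/7 ✗
(4,3)R 5/8 ✓
(4,4)R 5/6 ✓
(4,6)B 2/3 ✓
(5,1)B 4/4 ✓
(5,2)B 5/7 ✓
(5,3)R 3/7 ✓
(5,4)R 5/6 ✓
(5,5)R 4/6 ✓
(5,6)B 1/4 ✗
(6,1)B 3/3 ✓
(6,2)B 4/5 ✓
(6,3)B 2/4 ✓
(6,5)R 3/4 ✓
(6,6)R 2/3 ✓
Unsatisfied: (4,2), (5,6) — 2 in total.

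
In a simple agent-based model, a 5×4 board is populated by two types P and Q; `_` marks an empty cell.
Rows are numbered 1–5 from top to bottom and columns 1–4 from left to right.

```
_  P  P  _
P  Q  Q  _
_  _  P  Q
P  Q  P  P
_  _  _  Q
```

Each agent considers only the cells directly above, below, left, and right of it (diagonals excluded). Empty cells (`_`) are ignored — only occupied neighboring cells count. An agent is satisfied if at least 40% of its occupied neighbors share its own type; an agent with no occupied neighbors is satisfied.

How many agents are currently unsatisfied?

Row 1: (1,2)P 1/2 ✓ · (1,3)P 1/2 ✓
Row 2: (2,1)P 0/1 ✗ · (2,2)Q 1/3 ✗ · (2,3)Q 1/3 ✗
Row 3: (3,3)P 1/3 ✗ · (3,4)Q 0/2 ✗
Row 4: (4,1)P 0/1 ✗ · (4,2)Q 0/2 ✗ · (4,3)P 2/3 ✓ · (4,4)P 1/3 ✗
Row 5: (5,4)Q 0/1 ✗
Unsatisfied: (2,1), (2,2), (2,3), (3,3), (3,4), (4,1), (4,2), (4,4), (5,4) — 9 in total.

9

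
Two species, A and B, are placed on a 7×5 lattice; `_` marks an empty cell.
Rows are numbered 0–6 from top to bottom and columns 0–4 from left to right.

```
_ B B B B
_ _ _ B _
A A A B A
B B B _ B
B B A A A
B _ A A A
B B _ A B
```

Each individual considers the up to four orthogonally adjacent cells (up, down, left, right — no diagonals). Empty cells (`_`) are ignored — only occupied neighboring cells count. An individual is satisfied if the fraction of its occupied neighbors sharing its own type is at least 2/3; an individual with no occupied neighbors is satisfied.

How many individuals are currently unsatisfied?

Row 0: (0,1)B 1/1 ✓ · (0,2)B 2/2 ✓ · (0,3)B 3/3 ✓ · (0,4)B 1/1 ✓
Row 1: (1,3)B 2/2 ✓
Row 2: (2,0)A 1/2 ✗ · (2,1)A 2/3 ✓ · (2,2)A 1/3 ✗ · (2,3)B 1/3 ✗ · (2,4)A 0/2 ✗
Row 3: (3,0)B 2/3 ✓ · (3,1)B 3/4 ✓ · (3,2)B 1/3 ✗ · (3,4)B 0/2 ✗
Row 4: (4,0)B 3/3 ✓ · (4,1)B 2/3 ✓ · (4,2)A 2/4 ✗ · (4,3)A 3/3 ✓ · (4,4)A 2/3 ✓
Row 5: (5,0)B 2/2 ✓ · (5,2)A 2/2 ✓ · (5,3)A 4/4 ✓ · (5,4)A 2/3 ✓
Row 6: (6,0)B 2/2 ✓ · (6,1)B 1/1 ✓ · (6,3)A 1/2 ✗ · (6,4)B 0/2 ✗
Unsatisfied: (2,0), (2,2), (2,3), (2,4), (3,2), (3,4), (4,2), (6,3), (6,4) — 9 in total.

9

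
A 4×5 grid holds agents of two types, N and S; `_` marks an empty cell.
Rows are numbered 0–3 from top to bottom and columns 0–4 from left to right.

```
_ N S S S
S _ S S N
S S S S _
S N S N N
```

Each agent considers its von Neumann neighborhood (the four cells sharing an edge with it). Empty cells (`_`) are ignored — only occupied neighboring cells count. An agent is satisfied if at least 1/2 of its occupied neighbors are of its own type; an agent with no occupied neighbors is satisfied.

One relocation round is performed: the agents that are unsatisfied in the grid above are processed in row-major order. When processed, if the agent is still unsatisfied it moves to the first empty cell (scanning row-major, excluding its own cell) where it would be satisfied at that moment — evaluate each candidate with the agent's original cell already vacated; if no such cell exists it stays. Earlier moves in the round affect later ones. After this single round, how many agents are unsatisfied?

2

Initially unsatisfied (in order): (0,1), (1,4), (3,1), (3,2), (3,3).
  (0,1) → (2,4).
  (1,4): no empty cell satisfies it; stays.
  (3,1): no empty cell satisfies it; stays.
  (3,2) → (0,0).
  (3,3): now satisfied by earlier moves; stays.
Resulting grid:
S _ S S S
S _ S S N
S S S S N
S N _ N N
Unsatisfied now: (1,4), (3,1).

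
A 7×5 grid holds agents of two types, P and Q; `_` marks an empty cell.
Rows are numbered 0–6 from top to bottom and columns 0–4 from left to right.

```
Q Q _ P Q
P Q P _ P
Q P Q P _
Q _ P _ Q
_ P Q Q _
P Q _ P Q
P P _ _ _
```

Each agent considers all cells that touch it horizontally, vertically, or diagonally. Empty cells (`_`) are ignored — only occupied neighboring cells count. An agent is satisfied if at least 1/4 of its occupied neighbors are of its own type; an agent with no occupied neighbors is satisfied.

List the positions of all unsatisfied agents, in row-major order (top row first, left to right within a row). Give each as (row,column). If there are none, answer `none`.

(0,4), (1,0), (2,2), (5,1), (5,3)

(0,0)Q 2/3 ✓
(0,1)Q 2/4 ✓
(0,3)P 2/3 ✓
(0,4)Q 0/2 ✗
(1,0)P 1/5 ✗
(1,1)Q 4/7 ✓
(1,2)P 3/6 ✓
(1,4)P 2/3 ✓
(2,0)Q 2/4 ✓
(2,1)P 3/7 ✓
(2,2)Q 1/5 ✗
(2,3)P 3/5 ✓
(3,0)Q 1/3 ✓
(3,2)P 3/6 ✓
(3,4)Q 1/2 ✓
(4,1)P 2/5 ✓
(4,2)Q 2/5 ✓
(4,3)Q 3/5 ✓
(5,0)P 3/4 ✓
(5,1)Q 1/5 ✗
(5,3)P 0/3 ✗
(5,4)Q 1/2 ✓
(6,0)P 2/3 ✓
(6,1)P 2/3 ✓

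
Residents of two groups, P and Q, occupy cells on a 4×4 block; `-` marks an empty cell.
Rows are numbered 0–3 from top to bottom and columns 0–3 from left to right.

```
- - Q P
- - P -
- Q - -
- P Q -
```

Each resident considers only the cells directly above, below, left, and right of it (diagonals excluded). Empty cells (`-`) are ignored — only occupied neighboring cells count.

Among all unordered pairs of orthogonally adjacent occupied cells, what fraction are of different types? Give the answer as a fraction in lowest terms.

1/1

Scan each occupied cell's neighbors to the right and below so each pair is counted once.
Row 0: Q(0,2)–P(0,3)≠ Q(0,2)–P(1,2)≠  → 2/2 unlike.
Row 2: Q(2,1)–P(3,1)≠  → 1/1 unlike.
Row 3: P(3,1)–Q(3,2)≠  → 1/1 unlike.
Total adjacent occupied pairs: 4; unlike-type pairs: 4.
4/4 reduces to 1/1.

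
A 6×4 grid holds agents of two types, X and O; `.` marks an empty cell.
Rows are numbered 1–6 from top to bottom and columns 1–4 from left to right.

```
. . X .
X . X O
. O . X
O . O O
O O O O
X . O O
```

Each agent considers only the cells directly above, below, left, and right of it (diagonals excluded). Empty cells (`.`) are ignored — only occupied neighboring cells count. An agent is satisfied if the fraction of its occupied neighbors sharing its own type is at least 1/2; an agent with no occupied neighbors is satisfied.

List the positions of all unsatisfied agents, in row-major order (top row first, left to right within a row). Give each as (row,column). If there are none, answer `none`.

(2,4), (3,4), (6,1)

(1,3)X 1/1 ok
(2,1)X 0/0 ok
(2,3)X 1/2 ok
(2,4)O 0/2 unhappy
(3,2)O 0/0 ok
(3,4)X 0/2 unhappy
(4,1)O 1/1 ok
(4,3)O 2/2 ok
(4,4)O 2/3 ok
(5,1)O 2/3 ok
(5,2)O 2/2 ok
(5,3)O 4/4 ok
(5,4)O 3/3 ok
(6,1)X 0/1 unhappy
(6,3)O 2/2 ok
(6,4)O 2/2 ok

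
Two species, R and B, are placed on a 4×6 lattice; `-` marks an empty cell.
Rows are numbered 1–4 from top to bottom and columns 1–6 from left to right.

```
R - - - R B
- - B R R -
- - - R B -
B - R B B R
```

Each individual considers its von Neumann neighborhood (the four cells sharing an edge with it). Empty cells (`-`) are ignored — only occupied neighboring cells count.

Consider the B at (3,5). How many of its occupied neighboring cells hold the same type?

Occupied neighbors of (3,5): (2,5)=R, (4,5)=B, (3,4)=R.
Same type (B): 1 of 3.

1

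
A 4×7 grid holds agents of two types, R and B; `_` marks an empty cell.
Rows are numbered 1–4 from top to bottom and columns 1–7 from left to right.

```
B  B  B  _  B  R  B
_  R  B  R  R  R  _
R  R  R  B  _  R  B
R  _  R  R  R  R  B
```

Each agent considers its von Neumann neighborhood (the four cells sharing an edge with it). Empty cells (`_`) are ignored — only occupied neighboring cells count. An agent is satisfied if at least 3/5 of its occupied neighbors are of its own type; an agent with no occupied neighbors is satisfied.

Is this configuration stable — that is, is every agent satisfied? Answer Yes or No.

No

Row 1: (1,1)B 1/1 satisfied · (1,2)B 2/3 satisfied · (1,3)B 2/2 satisfied · (1,5)B 0/2 not · (1,6)R 1/3 not · (1,7)B 0/1 not
Row 2: (2,2)R 1/3 not · (2,3)B 1/4 not · (2,4)R 1/3 not · (2,5)R 2/3 satisfied · (2,6)R 3/3 satisfied
Row 3: (3,1)R 2/2 satisfied · (3,2)R 3/3 satisfied · (3,3)R 2/4 not · (3,4)B 0/3 not · (3,6)R 2/3 satisfied · (3,7)B 1/2 not
Row 4: (4,1)R 1/1 satisfied · (4,3)R 2/2 satisfied · (4,4)R 2/3 satisfied · (4,5)R 2/2 satisfied · (4,6)R 2/3 satisfied · (4,7)B 1/2 not
For instance (1,5) has only 0/2 same-type neighbors, below 3/5.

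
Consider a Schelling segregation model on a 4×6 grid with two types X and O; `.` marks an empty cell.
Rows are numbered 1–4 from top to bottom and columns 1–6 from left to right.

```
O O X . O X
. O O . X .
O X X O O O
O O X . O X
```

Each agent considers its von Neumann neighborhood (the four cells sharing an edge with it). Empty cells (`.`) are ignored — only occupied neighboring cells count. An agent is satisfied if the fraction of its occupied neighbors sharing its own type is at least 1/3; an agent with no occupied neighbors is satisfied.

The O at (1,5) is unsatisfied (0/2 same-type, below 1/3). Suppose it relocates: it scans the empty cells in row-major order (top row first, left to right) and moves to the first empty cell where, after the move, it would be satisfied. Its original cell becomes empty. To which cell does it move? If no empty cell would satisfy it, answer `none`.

(2,1)

Vacating (1,5). Empty cells in order:
  (1,4): 0/1 same-type → still unsatisfied.
  (2,1): 3/3 same-type → satisfied — stop here.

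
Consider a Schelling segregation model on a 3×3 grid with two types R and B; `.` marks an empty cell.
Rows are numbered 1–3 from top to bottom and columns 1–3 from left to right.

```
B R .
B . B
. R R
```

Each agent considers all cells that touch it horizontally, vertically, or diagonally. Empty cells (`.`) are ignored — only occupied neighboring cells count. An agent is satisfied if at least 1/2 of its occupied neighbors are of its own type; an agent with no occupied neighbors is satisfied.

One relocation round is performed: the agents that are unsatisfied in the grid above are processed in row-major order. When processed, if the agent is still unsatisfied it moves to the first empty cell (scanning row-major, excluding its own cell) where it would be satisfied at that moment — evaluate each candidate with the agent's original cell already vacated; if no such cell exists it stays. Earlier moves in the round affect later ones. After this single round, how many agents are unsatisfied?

Initially unsatisfied (in order): (1,2), (2,1), (2,3), (3,2).
  (1,2) → (3,1).
  (2,1) → (1,2).
  (2,3) → (1,3).
  (3,2): now satisfied by earlier moves; stays.
Resulting grid:
B B B
. . .
R R R
All satisfied now.

0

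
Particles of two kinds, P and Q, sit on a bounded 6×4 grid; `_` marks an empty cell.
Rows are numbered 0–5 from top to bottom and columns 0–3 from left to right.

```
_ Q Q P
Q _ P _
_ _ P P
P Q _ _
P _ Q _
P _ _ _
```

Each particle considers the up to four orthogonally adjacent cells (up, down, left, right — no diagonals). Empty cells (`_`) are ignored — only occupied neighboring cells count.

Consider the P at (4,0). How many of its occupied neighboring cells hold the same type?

2

Occupied neighbors of (4,0): (3,0)=P, (5,0)=P.
Same type (P): 2 of 2.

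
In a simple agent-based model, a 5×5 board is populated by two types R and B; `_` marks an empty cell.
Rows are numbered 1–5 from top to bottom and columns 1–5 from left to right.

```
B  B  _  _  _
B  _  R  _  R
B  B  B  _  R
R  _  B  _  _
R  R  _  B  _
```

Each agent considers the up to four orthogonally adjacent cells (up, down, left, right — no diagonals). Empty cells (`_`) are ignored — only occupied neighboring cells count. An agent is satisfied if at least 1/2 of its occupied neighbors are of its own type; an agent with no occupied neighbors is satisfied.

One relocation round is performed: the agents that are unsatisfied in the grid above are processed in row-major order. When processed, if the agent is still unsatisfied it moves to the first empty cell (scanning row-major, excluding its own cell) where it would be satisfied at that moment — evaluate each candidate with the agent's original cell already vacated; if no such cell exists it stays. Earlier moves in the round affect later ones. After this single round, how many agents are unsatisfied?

0

Initially unsatisfied (in order): (2,3).
  (2,3) → (1,4).
Resulting grid:
B B _ R _
B _ _ _ R
B B B _ R
R _ B _ _
R R _ B _
All satisfied now.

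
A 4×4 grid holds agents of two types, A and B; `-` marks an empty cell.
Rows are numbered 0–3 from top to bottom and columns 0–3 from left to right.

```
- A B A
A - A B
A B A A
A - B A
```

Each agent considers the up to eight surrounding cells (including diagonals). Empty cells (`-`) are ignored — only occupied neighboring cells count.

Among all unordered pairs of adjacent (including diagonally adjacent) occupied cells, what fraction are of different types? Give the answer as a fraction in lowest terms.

Scan each occupied cell's neighbors to the right and below (and the two forward diagonals) so each pair is counted once.
From row 0: 4 unlike of 8 pairs (running 4/8).
From row 1: 5 unlike of 8 pairs (running 9/16).
From row 2: 5 unlike of 10 pairs (running 14/26).
From row 3: 1 unlike of 1 pairs (running 15/27).
Total adjacent occupied pairs: 27; unlike-type pairs: 15.
15/27 reduces to 5/9.

5/9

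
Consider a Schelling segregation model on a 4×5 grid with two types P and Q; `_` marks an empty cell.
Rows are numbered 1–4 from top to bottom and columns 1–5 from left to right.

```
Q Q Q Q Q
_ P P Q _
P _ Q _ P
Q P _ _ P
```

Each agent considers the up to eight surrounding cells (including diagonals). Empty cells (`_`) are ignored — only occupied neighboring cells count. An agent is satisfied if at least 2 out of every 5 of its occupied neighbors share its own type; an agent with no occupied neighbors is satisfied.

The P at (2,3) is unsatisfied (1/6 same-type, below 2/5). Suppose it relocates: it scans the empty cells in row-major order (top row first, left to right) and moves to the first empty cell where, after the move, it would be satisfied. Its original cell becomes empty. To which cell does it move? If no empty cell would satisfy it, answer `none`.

(2,1)

Vacating (2,3). Empty cells in order:
  (2,1): 2/4 same-type → satisfied — stop here.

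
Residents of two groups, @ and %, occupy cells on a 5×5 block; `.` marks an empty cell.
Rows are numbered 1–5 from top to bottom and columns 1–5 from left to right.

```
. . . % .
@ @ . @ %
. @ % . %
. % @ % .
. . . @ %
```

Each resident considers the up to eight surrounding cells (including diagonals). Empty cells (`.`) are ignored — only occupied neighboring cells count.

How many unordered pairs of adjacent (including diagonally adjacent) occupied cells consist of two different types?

Scan each occupied cell's neighbors to the right and below (and the two forward diagonals) so each pair is counted once.
Row 1: %(1,4)–@(2,4)≠ %(1,4)–%(2,5)=  → 1/2 unlike.
Row 2: @(2,1)–@(2,2)= @(2,1)–@(3,2)= @(2,2)–@(3,2)= @(2,2)–%(3,3)≠ @(2,4)–%(2,5)≠ @(2,4)–%(3,5)≠ @(2,4)–%(3,3)≠ %(2,5)–%(3,5)=  → 4/8 unlike.
Row 3: @(3,2)–%(3,3)≠ @(3,2)–%(4,2)≠ @(3,2)–@(4,3)= %(3,3)–@(4,3)≠ %(3,3)–%(4,4)= %(3,3)–%(4,2)= %(3,5)–%(4,4)=  → 3/7 unlike.
Row 4: %(4,2)–@(4,3)≠ @(4,3)–%(4,4)≠ @(4,3)–@(5,4)= %(4,4)–@(5,4)≠ %(4,4)–%(5,5)=  → 3/5 unlike.
Row 5: @(5,4)–%(5,5)≠  → 1/1 unlike.
Total adjacent occupied pairs: 23; unlike-type pairs: 12.

12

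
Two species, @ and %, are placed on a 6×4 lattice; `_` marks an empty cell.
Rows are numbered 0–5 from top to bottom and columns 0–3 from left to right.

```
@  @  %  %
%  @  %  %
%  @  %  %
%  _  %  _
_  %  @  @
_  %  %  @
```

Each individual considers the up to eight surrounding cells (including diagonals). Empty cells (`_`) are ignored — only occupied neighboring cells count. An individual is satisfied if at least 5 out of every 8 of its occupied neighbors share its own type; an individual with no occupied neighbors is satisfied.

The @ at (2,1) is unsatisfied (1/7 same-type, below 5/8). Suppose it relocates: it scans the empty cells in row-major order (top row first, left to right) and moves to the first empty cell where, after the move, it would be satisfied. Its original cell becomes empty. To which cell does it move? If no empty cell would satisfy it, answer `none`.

Vacating (2,1). Empty cells in order:
  (3,1): 1/6 same-type → still unsatisfied.
  (3,3): 2/5 same-type → still unsatisfied.
  (4,0): 0/3 same-type → still unsatisfied.
  (5,0): 0/2 same-type → still unsatisfied.

none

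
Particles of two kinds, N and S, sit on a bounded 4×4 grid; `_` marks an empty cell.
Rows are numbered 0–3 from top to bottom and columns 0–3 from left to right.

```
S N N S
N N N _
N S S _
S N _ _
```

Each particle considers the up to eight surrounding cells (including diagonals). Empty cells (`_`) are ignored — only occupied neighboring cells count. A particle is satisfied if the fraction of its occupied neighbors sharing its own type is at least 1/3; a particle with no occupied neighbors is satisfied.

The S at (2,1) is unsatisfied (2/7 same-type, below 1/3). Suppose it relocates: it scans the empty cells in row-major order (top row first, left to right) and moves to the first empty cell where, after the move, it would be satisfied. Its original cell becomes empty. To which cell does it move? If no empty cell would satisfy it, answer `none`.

(1,3)

Vacating (2,1). Empty cells in order:
  (1,3): 2/4 same-type → satisfied — stop here.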